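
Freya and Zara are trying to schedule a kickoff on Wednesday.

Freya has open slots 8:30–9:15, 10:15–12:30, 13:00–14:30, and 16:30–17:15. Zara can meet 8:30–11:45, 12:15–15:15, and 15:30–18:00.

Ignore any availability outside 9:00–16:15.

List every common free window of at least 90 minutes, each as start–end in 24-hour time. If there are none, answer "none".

10:15–11:45, 13:00–14:30

Freya ∩ Zara: 08:30–09:15, 10:15–11:45, 12:15–12:30, 13:00–14:30, 16:30–17:15.
Restricted to 09:00–16:15: 09:00–09:15, 10:15–11:45, 12:15–12:30, 13:00–14:30.
Windows ≥ 90 min: 10:15–11:45, 13:00–14:30.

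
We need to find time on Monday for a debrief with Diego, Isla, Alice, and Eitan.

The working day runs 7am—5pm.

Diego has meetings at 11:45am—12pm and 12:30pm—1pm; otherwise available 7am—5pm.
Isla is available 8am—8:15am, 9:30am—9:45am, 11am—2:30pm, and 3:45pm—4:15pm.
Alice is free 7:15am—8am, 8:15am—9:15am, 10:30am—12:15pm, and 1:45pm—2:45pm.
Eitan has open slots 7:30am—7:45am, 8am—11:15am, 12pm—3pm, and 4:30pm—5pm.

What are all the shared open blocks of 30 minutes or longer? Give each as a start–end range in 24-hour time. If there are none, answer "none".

13:45–14:30

Diego free within 07:00–17:00: 07:00–11:45, 12:00–12:30, 13:00–17:00.
Diego ∩ Isla: 08:00–08:15, 09:30–09:45, 11:00–11:45, 12:00–12:30, 13:00–14:30, 15:45–16:15.
Diego ∩ Isla ∩ Alice: 11:00–11:45, 12:00–12:15, 13:45–14:30.
Diego ∩ Isla ∩ Alice ∩ Eitan: 11:00–11:15, 12:00–12:15, 13:45–14:30.
Windows ≥ 30 min: 13:45–14:30.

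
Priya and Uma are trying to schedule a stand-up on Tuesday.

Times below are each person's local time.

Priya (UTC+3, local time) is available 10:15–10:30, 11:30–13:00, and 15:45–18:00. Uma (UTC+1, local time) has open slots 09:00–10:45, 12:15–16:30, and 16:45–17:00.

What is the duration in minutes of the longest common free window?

Priya → UTC: 07:15–07:30, 08:30–10:00, 12:45–15:00.
Uma → UTC: 08:00–09:45, 11:15–15:30, 15:45–16:00.
Priya ∩ Uma: 08:30–09:45, 12:45–15:00.
Common window lengths: 75, 135 min; longest is 135.

135 minutes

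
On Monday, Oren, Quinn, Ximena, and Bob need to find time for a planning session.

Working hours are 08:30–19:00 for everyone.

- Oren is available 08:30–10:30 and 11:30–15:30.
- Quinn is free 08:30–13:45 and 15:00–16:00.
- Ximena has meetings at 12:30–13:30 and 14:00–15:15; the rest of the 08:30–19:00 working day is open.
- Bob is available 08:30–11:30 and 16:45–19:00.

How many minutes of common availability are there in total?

120 minutes

Ximena free within 08:30–19:00: 08:30–12:30, 13:30–14:00, 15:15–19:00.
Oren ∩ Quinn: 08:30–10:30, 11:30–13:45, 15:00–15:30.
Oren ∩ Quinn ∩ Ximena: 08:30–10:30, 11:30–12:30, 13:30–13:45, 15:15–15:30.
Oren ∩ Quinn ∩ Ximena ∩ Bob: 08:30–10:30.
Total common minutes: 120.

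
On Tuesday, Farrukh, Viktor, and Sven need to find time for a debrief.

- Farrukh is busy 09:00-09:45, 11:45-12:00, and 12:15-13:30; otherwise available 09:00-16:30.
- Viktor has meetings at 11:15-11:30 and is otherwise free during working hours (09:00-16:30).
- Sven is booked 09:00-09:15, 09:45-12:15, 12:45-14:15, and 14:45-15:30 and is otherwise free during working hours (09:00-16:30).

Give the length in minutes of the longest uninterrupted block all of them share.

Farrukh free within 09:00–16:30: 09:45–11:45, 12:00–12:15, 13:30–16:30.
Viktor free within 09:00–16:30: 09:00–11:15, 11:30–16:30.
Sven free within 09:00–16:30: 09:15–09:45, 12:15–12:45, 14:15–14:45, 15:30–16:30.
Farrukh ∩ Viktor: 09:45–11:15, 11:30–11:45, 12:00–12:15, 13:30–16:30.
Farrukh ∩ Viktor ∩ Sven: 14:15–14:45, 15:30–16:30.
Common window lengths: 30, 60 min; longest is 60.

60 minutes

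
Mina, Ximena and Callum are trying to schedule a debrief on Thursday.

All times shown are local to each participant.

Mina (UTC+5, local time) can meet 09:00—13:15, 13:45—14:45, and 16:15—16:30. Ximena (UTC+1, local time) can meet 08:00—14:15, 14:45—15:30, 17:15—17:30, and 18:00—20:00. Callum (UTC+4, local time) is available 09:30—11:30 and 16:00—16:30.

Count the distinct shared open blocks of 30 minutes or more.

Mina → UTC: 04:00–08:15, 08:45–09:45, 11:15–11:30.
Ximena → UTC: 07:00–13:15, 13:45–14:30, 16:15–16:30, 17:00–19:00.
Callum → UTC: 05:30–07:30, 12:00–12:30.
Mina ∩ Ximena: 07:00–08:15, 08:45–09:45, 11:15–11:30.
Mina ∩ Ximena ∩ Callum: 07:00–07:30.
Windows ≥ 30 min: 07:00–07:30.
That's 1 window.

1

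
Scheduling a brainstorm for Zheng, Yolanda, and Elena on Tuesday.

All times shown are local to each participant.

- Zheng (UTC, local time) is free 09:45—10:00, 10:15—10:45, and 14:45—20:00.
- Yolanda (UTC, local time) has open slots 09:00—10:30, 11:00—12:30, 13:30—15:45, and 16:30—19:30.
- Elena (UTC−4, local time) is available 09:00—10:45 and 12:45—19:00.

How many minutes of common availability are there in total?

165 minutes

Zheng → UTC: 09:45–10:00, 10:15–10:45, 14:45–20:00.
Yolanda → UTC: 09:00–10:30, 11:00–12:30, 13:30–15:45, 16:30–19:30.
Elena → UTC: 13:00–14:45, 16:45–23:00.
Zheng ∩ Yolanda: 09:45–10:00, 10:15–10:30, 14:45–15:45, 16:30–19:30.
Zheng ∩ Yolanda ∩ Elena: 16:45–19:30.
Total common minutes: 165.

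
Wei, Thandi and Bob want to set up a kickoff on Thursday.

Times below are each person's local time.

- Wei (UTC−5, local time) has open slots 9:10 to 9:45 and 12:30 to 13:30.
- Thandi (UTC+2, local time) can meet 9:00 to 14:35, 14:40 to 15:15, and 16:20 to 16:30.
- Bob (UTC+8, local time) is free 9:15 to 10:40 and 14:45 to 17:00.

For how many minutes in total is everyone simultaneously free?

Wei → UTC: 14:10–14:45, 17:30–18:30.
Thandi → UTC: 07:00–12:35, 12:40–13:15, 14:20–14:30.
Bob → UTC: 01:15–02:40, 06:45–09:00.
Wei ∩ Thandi: 14:20–14:30.
Wei ∩ Thandi ∩ Bob: (none).
Total common minutes: 0.

0 minutes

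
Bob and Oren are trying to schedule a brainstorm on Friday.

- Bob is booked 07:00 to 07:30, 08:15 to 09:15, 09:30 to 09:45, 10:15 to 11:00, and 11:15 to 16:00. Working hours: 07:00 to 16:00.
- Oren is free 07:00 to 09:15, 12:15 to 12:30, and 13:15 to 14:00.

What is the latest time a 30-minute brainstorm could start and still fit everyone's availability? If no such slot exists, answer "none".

Bob free within 07:00–16:00: 07:30–08:15, 09:15–09:30, 09:45–10:15, 11:00–11:15.
Bob ∩ Oren: 07:30–08:15.
Windows ≥ 30 min: 07:30–08:15.
Latest start in the last window 07:30–08:15 is 08:15 − 30 min = 07:45.

07:45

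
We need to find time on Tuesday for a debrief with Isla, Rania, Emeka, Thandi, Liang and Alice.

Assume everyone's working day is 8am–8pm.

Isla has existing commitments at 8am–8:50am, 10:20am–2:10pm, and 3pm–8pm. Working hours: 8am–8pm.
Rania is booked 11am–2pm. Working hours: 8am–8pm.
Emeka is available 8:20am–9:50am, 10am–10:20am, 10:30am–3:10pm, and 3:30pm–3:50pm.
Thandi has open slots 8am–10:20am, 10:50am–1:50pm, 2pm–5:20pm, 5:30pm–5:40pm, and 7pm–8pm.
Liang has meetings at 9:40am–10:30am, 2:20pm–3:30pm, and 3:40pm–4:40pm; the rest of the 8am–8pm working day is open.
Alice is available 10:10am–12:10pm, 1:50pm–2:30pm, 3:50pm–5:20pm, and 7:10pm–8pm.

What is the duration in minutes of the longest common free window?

10 minutes

Isla free within 08:00–20:00: 08:50–10:20, 14:10–15:00.
Rania free within 08:00–20:00: 08:00–11:00, 14:00–20:00.
Liang free within 08:00–20:00: 08:00–09:40, 10:30–14:20, 15:30–15:40, 16:40–20:00.
Isla ∩ Rania: 08:50–10:20, 14:10–15:00.
Isla ∩ Rania ∩ Emeka: 08:50–09:50, 10:00–10:20, 14:10–15:00.
Isla ∩ Rania ∩ Emeka ∩ Thandi: 08:50–09:50, 10:00–10:20, 14:10–15:00.
Isla ∩ Rania ∩ Emeka ∩ Thandi ∩ Liang: 08:50–09:40, 14:10–14:20.
Isla ∩ Rania ∩ Emeka ∩ Thandi ∩ Liang ∩ Alice: 14:10–14:20.
Single common window of 10 minutes.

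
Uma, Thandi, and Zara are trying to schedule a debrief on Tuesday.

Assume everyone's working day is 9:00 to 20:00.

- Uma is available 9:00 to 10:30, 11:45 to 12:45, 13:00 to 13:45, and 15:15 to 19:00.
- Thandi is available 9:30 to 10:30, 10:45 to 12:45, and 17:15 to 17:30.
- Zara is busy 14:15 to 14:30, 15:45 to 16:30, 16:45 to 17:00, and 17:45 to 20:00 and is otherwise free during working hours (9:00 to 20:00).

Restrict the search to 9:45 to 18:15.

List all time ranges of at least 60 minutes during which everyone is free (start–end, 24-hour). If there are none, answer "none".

Zara free within 09:00–20:00: 09:00–14:15, 14:30–15:45, 16:30–16:45, 17:00–17:45.
Uma ∩ Thandi: 09:30–10:30, 11:45–12:45, 17:15–17:30.
Uma ∩ Thandi ∩ Zara: 09:30–10:30, 11:45–12:45, 17:15–17:30.
Restricted to 09:45–18:15: 09:45–10:30, 11:45–12:45, 17:15–17:30.
Windows ≥ 60 min: 11:45–12:45.

11:45–12:45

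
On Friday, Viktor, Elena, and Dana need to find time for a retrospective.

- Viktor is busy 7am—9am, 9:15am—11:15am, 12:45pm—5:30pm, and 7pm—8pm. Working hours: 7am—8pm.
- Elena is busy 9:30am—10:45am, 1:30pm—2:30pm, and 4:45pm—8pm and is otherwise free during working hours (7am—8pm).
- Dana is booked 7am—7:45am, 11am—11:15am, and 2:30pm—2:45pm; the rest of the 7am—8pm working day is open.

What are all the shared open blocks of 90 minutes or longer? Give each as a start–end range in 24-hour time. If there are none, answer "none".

Viktor free within 07:00–20:00: 09:00–09:15, 11:15–12:45, 17:30–19:00.
Elena free within 07:00–20:00: 07:00–09:30, 10:45–13:30, 14:30–16:45.
Dana free within 07:00–20:00: 07:45–11:00, 11:15–14:30, 14:45–20:00.
Viktor ∩ Elena: 09:00–09:15, 11:15–12:45.
Viktor ∩ Elena ∩ Dana: 09:00–09:15, 11:15–12:45.
Windows ≥ 90 min: 11:15–12:45.

11:15–12:45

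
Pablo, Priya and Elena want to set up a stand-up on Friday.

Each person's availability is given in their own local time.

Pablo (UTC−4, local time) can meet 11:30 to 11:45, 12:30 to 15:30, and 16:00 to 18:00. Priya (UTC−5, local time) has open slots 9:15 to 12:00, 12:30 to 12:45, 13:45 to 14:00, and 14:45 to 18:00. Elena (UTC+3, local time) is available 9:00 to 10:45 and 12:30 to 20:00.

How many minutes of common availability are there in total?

45 minutes

Pablo → UTC: 15:30–15:45, 16:30–19:30, 20:00–22:00.
Priya → UTC: 14:15–17:00, 17:30–17:45, 18:45–19:00, 19:45–23:00.
Elena → UTC: 06:00–07:45, 09:30–17:00.
Pablo ∩ Priya: 15:30–15:45, 16:30–17:00, 17:30–17:45, 18:45–19:00, 20:00–22:00.
Pablo ∩ Priya ∩ Elena: 15:30–15:45, 16:30–17:00.
Total common minutes: 15 + 30 = 45.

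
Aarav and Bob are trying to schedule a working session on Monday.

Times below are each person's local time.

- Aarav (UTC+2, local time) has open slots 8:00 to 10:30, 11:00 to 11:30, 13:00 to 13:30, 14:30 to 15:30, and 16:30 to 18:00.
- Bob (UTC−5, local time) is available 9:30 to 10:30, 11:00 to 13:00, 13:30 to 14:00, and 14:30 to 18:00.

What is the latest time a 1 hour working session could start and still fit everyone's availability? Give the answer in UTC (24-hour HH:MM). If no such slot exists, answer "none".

14:30

Aarav → UTC: 06:00–08:30, 09:00–09:30, 11:00–11:30, 12:30–13:30, 14:30–16:00.
Bob → UTC: 14:30–15:30, 16:00–18:00, 18:30–19:00, 19:30–23:00.
Aarav ∩ Bob: 14:30–15:30.
Windows ≥ 60 min: 14:30–15:30.
Latest start in the last window 14:30–15:30 is 15:30 − 60 min = 14:30.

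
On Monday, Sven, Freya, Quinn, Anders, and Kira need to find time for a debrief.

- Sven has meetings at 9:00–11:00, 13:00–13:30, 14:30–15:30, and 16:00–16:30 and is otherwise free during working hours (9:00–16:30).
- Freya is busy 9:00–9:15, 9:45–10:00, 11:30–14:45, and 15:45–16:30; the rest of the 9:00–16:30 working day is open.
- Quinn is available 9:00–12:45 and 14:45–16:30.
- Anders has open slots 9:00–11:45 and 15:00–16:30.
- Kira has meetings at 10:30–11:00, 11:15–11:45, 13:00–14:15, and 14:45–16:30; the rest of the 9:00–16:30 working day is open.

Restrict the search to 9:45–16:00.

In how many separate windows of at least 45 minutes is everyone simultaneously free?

0

Sven free within 09:00–16:30: 11:00–13:00, 13:30–14:30, 15:30–16:00.
Freya free within 09:00–16:30: 09:15–09:45, 10:00–11:30, 14:45–15:45.
Kira free within 09:00–16:30: 09:00–10:30, 11:00–11:15, 11:45–13:00, 14:15–14:45.
Sven ∩ Freya: 11:00–11:30, 15:30–15:45.
Sven ∩ Freya ∩ Quinn: 11:00–11:30, 15:30–15:45.
Sven ∩ Freya ∩ Quinn ∩ Anders: 11:00–11:30, 15:30–15:45.
Sven ∩ Freya ∩ Quinn ∩ Anders ∩ Kira: 11:00–11:15.
Restricted to 09:45–16:00: 11:00–11:15.
Windows ≥ 45 min: (none).
That's 0 windows.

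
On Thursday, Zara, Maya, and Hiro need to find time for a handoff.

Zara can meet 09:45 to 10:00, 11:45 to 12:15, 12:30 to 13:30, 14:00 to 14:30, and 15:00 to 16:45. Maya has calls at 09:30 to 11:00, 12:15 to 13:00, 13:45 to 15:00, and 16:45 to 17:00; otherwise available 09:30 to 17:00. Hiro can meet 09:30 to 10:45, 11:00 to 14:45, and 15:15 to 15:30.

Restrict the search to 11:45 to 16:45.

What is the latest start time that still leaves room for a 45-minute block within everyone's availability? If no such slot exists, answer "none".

Maya free within 09:30–17:00: 11:00–12:15, 13:00–13:45, 15:00–16:45.
Zara ∩ Maya: 11:45–12:15, 13:00–13:30, 15:00–16:45.
Zara ∩ Maya ∩ Hiro: 11:45–12:15, 13:00–13:30, 15:15–15:30.
Restricted to 11:45–16:45: 11:45–12:15, 13:00–13:30, 15:15–15:30.
Windows ≥ 45 min: (none).

none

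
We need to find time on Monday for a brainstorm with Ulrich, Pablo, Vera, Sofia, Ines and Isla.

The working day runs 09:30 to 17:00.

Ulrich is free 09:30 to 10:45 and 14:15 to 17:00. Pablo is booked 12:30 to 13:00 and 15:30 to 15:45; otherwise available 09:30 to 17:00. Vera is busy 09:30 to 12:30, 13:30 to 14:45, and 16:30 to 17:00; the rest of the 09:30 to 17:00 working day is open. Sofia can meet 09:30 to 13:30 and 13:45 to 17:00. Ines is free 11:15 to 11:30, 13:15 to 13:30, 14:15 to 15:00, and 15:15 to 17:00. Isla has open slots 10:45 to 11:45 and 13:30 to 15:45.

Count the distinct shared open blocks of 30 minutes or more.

0

Pablo free within 09:30–17:00: 09:30–12:30, 13:00–15:30, 15:45–17:00.
Vera free within 09:30–17:00: 12:30–13:30, 14:45–16:30.
Ulrich ∩ Pablo: 09:30–10:45, 14:15–15:30, 15:45–17:00.
Ulrich ∩ Pablo ∩ Vera: 14:45–15:30, 15:45–16:30.
Ulrich ∩ Pablo ∩ Vera ∩ Sofia: 14:45–15:30, 15:45–16:30.
Ulrich ∩ Pablo ∩ Vera ∩ Sofia ∩ Ines: 14:45–15:00, 15:15–15:30, 15:45–16:30.
Ulrich ∩ Pablo ∩ Vera ∩ Sofia ∩ Ines ∩ Isla: 14:45–15:00, 15:15–15:30.
Windows ≥ 30 min: (none).
That's 0 windows.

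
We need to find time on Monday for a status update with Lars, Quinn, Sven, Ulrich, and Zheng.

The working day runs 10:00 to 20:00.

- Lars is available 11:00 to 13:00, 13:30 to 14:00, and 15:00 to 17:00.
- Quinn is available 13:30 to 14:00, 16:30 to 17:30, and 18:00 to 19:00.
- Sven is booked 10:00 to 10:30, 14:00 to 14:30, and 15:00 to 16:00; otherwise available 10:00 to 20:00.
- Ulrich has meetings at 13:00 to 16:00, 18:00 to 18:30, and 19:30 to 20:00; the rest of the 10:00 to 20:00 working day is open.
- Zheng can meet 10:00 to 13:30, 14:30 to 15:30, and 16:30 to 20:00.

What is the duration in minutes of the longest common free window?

30 minutes

Sven free within 10:00–20:00: 10:30–14:00, 14:30–15:00, 16:00–20:00.
Ulrich free within 10:00–20:00: 10:00–13:00, 16:00–18:00, 18:30–19:30.
Lars ∩ Quinn: 13:30–14:00, 16:30–17:00.
Lars ∩ Quinn ∩ Sven: 13:30–14:00, 16:30–17:00.
Lars ∩ Quinn ∩ Sven ∩ Ulrich: 16:30–17:00.
Lars ∩ Quinn ∩ Sven ∩ Ulrich ∩ Zheng: 16:30–17:00.
Single common window of 30 minutes.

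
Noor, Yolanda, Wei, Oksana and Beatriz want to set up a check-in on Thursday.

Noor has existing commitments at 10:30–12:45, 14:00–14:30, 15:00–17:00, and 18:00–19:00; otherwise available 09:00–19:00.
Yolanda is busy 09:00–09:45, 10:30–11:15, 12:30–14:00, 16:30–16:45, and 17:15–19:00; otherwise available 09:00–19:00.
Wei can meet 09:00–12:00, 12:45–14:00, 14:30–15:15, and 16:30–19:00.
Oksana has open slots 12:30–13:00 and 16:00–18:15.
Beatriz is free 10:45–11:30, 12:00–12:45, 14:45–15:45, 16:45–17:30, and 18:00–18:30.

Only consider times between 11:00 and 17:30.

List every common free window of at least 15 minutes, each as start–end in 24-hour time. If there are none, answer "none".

Noor free within 09:00–19:00: 09:00–10:30, 12:45–14:00, 14:30–15:00, 17:00–18:00.
Yolanda free within 09:00–19:00: 09:45–10:30, 11:15–12:30, 14:00–16:30, 16:45–17:15.
Noor ∩ Yolanda: 09:45–10:30, 14:30–15:00, 17:00–17:15.
Noor ∩ Yolanda ∩ Wei: 09:45–10:30, 14:30–15:00, 17:00–17:15.
Noor ∩ Yolanda ∩ Wei ∩ Oksana: 17:00–17:15.
Noor ∩ Yolanda ∩ Wei ∩ Oksana ∩ Beatriz: 17:00–17:15.
Restricted to 11:00–17:30: 17:00–17:15.
Windows ≥ 15 min: 17:00–17:15.

17:00–17:15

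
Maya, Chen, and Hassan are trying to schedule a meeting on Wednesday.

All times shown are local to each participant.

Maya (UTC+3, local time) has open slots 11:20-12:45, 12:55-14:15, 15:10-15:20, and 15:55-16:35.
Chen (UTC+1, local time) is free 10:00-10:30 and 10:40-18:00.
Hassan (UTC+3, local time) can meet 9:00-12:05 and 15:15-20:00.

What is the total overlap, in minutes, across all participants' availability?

Maya → UTC: 08:20–09:45, 09:55–11:15, 12:10–12:20, 12:55–13:35.
Chen → UTC: 09:00–09:30, 09:40–17:00.
Hassan → UTC: 06:00–09:05, 12:15–17:00.
Maya ∩ Chen: 09:00–09:30, 09:40–09:45, 09:55–11:15, 12:10–12:20, 12:55–13:35.
Maya ∩ Chen ∩ Hassan: 09:00–09:05, 12:15–12:20, 12:55–13:35.
Total common minutes: 5 + 5 + 40 = 50.

50 minutes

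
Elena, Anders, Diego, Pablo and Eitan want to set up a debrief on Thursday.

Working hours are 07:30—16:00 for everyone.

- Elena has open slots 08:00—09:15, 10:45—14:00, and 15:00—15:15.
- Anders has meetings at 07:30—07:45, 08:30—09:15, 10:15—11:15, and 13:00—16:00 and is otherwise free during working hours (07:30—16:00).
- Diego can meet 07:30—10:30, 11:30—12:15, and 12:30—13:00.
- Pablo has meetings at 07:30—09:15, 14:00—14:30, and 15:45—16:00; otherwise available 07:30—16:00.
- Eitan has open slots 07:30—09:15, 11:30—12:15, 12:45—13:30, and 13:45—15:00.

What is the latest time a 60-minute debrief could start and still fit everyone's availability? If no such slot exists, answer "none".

Anders free within 07:30–16:00: 07:45–08:30, 09:15–10:15, 11:15–13:00.
Pablo free within 07:30–16:00: 09:15–14:00, 14:30–15:45.
Elena ∩ Anders: 08:00–08:30, 11:15–13:00.
Elena ∩ Anders ∩ Diego: 08:00–08:30, 11:30–12:15, 12:30–13:00.
Elena ∩ Anders ∩ Diego ∩ Pablo: 11:30–12:15, 12:30–13:00.
Elena ∩ Anders ∩ Diego ∩ Pablo ∩ Eitan: 11:30–12:15, 12:45–13:00.
Windows ≥ 60 min: (none).

none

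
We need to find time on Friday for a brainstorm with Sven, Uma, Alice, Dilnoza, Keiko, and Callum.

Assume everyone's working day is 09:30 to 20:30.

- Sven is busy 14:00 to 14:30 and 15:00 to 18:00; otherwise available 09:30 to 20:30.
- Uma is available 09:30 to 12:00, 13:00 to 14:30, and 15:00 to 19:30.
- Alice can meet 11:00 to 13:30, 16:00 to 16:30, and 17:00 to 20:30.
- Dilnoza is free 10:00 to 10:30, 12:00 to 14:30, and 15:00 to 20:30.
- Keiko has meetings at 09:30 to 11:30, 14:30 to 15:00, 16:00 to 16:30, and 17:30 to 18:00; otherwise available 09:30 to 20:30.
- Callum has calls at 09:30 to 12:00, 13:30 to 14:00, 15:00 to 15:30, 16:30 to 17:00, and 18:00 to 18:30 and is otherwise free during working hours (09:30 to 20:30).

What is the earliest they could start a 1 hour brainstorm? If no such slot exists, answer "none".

Sven free within 09:30–20:30: 09:30–14:00, 14:30–15:00, 18:00–20:30.
Keiko free within 09:30–20:30: 11:30–14:30, 15:00–16:00, 16:30–17:30, 18:00–20:30.
Callum free within 09:30–20:30: 12:00–13:30, 14:00–15:00, 15:30–16:30, 17:00–18:00, 18:30–20:30.
Sven ∩ Uma: 09:30–12:00, 13:00–14:00, 18:00–19:30.
Sven ∩ Uma ∩ Alice: 11:00–12:00, 13:00–13:30, 18:00–19:30.
Sven ∩ Uma ∩ Alice ∩ Dilnoza: 13:00–13:30, 18:00–19:30.
Sven ∩ Uma ∩ Alice ∩ Dilnoza ∩ Keiko: 13:00–13:30, 18:00–19:30.
Sven ∩ Uma ∩ Alice ∩ Dilnoza ∩ Keiko ∩ Callum: 13:00–13:30, 18:30–19:30.
Windows ≥ 60 min: 18:30–19:30.
Earliest such window starts at 18:30.

18:30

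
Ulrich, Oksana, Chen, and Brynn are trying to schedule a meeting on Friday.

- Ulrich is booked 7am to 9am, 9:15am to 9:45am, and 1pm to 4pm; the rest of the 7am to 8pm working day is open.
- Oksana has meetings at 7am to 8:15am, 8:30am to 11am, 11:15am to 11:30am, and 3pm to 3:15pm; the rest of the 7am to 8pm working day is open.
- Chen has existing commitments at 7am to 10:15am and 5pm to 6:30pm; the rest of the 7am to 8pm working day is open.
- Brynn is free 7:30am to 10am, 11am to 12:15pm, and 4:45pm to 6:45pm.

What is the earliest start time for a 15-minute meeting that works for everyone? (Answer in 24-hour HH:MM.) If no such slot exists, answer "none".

Ulrich free within 07:00–20:00: 09:00–09:15, 09:45–13:00, 16:00–20:00.
Oksana free within 07:00–20:00: 08:15–08:30, 11:00–11:15, 11:30–15:00, 15:15–20:00.
Chen free within 07:00–20:00: 10:15–17:00, 18:30–20:00.
Ulrich ∩ Oksana: 11:00–11:15, 11:30–13:00, 16:00–20:00.
Ulrich ∩ Oksana ∩ Chen: 11:00–11:15, 11:30–13:00, 16:00–17:00, 18:30–20:00.
Ulrich ∩ Oksana ∩ Chen ∩ Brynn: 11:00–11:15, 11:30–12:15, 16:45–17:00, 18:30–18:45.
Windows ≥ 15 min: 11:00–11:15, 11:30–12:15, 16:45–17:00, 18:30–18:45.
Earliest such window starts at 11:00.

11:00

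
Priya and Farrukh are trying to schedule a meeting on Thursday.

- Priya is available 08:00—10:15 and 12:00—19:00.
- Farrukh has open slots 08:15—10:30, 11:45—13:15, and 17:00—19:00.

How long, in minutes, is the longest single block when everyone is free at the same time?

120 minutes

Priya ∩ Farrukh: 08:15–10:15, 12:00–13:15, 17:00–19:00.
Common window lengths: 120, 75, 120 min; longest is 120.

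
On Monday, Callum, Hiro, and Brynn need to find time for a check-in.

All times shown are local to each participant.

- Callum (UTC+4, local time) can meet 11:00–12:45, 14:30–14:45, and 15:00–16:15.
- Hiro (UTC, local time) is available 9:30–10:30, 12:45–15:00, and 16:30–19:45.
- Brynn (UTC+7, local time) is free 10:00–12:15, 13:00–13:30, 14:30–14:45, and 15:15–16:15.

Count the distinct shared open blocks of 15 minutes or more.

0

Callum → UTC: 07:00–08:45, 10:30–10:45, 11:00–12:15.
Hiro → UTC: 09:30–10:30, 12:45–15:00, 16:30–19:45.
Brynn → UTC: 03:00–05:15, 06:00–06:30, 07:30–07:45, 08:15–09:15.
Callum ∩ Hiro: (none).
Callum ∩ Hiro ∩ Brynn: (none).
Windows ≥ 15 min: (none).
That's 0 windows.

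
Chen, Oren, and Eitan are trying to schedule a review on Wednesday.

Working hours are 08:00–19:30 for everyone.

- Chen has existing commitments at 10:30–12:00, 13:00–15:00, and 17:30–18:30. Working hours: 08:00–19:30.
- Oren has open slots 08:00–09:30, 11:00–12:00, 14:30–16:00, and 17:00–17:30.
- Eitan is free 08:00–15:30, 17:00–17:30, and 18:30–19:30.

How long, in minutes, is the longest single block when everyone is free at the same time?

90 minutes

Chen free within 08:00–19:30: 08:00–10:30, 12:00–13:00, 15:00–17:30, 18:30–19:30.
Chen ∩ Oren: 08:00–09:30, 15:00–16:00, 17:00–17:30.
Chen ∩ Oren ∩ Eitan: 08:00–09:30, 15:00–15:30, 17:00–17:30.
Common window lengths: 90, 30, 30 min; longest is 90.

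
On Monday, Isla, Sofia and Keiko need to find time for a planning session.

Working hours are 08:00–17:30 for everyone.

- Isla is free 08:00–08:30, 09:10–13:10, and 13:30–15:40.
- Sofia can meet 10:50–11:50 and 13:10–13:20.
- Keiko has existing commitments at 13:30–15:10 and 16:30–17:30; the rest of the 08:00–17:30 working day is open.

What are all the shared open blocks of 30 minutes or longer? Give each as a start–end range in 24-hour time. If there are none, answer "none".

10:50–11:50

Keiko free within 08:00–17:30: 08:00–13:30, 15:10–16:30.
Isla ∩ Sofia: 10:50–11:50.
Isla ∩ Sofia ∩ Keiko: 10:50–11:50.
Windows ≥ 30 min: 10:50–11:50.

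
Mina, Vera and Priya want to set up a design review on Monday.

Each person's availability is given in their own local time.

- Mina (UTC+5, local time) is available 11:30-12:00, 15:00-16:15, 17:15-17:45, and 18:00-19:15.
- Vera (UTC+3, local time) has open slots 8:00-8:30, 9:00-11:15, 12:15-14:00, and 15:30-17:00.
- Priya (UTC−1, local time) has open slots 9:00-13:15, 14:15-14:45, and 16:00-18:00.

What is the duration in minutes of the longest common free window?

60 minutes

Mina → UTC: 06:30–07:00, 10:00–11:15, 12:15–12:45, 13:00–14:15.
Vera → UTC: 05:00–05:30, 06:00–08:15, 09:15–11:00, 12:30–14:00.
Priya → UTC: 10:00–14:15, 15:15–15:45, 17:00–19:00.
Mina ∩ Vera: 06:30–07:00, 10:00–11:00, 12:30–12:45, 13:00–14:00.
Mina ∩ Vera ∩ Priya: 10:00–11:00, 12:30–12:45, 13:00–14:00.
Common window lengths: 60, 15, 60 min; longest is 60.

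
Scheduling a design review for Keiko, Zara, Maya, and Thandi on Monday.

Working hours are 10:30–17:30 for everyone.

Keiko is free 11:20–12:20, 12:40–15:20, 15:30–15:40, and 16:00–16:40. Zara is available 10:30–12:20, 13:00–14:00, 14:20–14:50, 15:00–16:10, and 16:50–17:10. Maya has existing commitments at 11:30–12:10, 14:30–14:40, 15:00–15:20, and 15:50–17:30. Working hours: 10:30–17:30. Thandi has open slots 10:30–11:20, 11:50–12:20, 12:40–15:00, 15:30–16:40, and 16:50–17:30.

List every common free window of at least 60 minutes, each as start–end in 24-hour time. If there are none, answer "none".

13:00–14:00

Maya free within 10:30–17:30: 10:30–11:30, 12:10–14:30, 14:40–15:00, 15:20–15:50.
Keiko ∩ Zara: 11:20–12:20, 13:00–14:00, 14:20–14:50, 15:00–15:20, 15:30–15:40, 16:00–16:10.
Keiko ∩ Zara ∩ Maya: 11:20–11:30, 12:10–12:20, 13:00–14:00, 14:20–14:30, 14:40–14:50, 15:30–15:40.
Keiko ∩ Zara ∩ Maya ∩ Thandi: 12:10–12:20, 13:00–14:00, 14:20–14:30, 14:40–14:50, 15:30–15:40.
Windows ≥ 60 min: 13:00–14:00.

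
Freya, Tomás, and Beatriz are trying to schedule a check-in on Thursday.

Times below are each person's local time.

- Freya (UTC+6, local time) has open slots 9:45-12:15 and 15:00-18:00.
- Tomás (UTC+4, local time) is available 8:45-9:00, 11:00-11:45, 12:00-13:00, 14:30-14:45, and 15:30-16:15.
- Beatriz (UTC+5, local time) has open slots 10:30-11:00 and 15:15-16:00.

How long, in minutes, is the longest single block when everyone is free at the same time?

Freya → UTC: 03:45–06:15, 09:00–12:00.
Tomás → UTC: 04:45–05:00, 07:00–07:45, 08:00–09:00, 10:30–10:45, 11:30–12:15.
Beatriz → UTC: 05:30–06:00, 10:15–11:00.
Freya ∩ Tomás: 04:45–05:00, 10:30–10:45, 11:30–12:00.
Freya ∩ Tomás ∩ Beatriz: 10:30–10:45.
Single common window of 15 minutes.

15 minutes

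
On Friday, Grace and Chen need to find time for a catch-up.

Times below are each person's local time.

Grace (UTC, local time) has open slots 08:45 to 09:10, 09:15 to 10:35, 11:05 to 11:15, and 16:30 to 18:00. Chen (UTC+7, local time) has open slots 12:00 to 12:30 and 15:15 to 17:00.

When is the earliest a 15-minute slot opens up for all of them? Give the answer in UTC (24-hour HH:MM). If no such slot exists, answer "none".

08:45

Grace → UTC: 08:45–09:10, 09:15–10:35, 11:05–11:15, 16:30–18:00.
Chen → UTC: 05:00–05:30, 08:15–10:00.
Grace ∩ Chen: 08:45–09:10, 09:15–10:00.
Windows ≥ 15 min: 08:45–09:10, 09:15–10:00.
Earliest such window starts at 08:45.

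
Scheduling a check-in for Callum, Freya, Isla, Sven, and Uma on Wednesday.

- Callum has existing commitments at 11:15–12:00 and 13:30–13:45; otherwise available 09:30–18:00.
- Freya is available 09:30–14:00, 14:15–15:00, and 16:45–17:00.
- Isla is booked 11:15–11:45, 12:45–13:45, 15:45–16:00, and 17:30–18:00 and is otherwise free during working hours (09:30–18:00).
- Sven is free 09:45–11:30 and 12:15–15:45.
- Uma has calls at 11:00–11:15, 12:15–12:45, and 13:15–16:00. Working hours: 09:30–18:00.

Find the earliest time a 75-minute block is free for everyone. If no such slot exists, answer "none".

Callum free within 09:30–18:00: 09:30–11:15, 12:00–13:30, 13:45–18:00.
Isla free within 09:30–18:00: 09:30–11:15, 11:45–12:45, 13:45–15:45, 16:00–17:30.
Uma free within 09:30–18:00: 09:30–11:00, 11:15–12:15, 12:45–13:15, 16:00–18:00.
Callum ∩ Freya: 09:30–11:15, 12:00–13:30, 13:45–14:00, 14:15–15:00, 16:45–17:00.
Callum ∩ Freya ∩ Isla: 09:30–11:15, 12:00–12:45, 13:45–14:00, 14:15–15:00, 16:45–17:00.
Callum ∩ Freya ∩ Isla ∩ Sven: 09:45–11:15, 12:15–12:45, 13:45–14:00, 14:15–15:00.
Callum ∩ Freya ∩ Isla ∩ Sven ∩ Uma: 09:45–11:00.
Windows ≥ 75 min: 09:45–11:00.
Earliest such window starts at 09:45.

09:45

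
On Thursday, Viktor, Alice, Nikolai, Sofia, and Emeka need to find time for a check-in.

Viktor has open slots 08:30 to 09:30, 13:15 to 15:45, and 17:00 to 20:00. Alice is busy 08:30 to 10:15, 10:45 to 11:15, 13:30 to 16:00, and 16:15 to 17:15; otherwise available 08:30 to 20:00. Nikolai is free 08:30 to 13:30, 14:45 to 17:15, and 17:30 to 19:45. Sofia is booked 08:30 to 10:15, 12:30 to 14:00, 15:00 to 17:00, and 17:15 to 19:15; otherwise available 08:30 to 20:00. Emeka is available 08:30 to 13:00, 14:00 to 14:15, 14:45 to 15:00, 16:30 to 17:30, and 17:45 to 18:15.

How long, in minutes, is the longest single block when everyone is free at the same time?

Alice free within 08:30–20:00: 10:15–10:45, 11:15–13:30, 16:00–16:15, 17:15–20:00.
Sofia free within 08:30–20:00: 10:15–12:30, 14:00–15:00, 17:00–17:15, 19:15–20:00.
Viktor ∩ Alice: 13:15–13:30, 17:15–20:00.
Viktor ∩ Alice ∩ Nikolai: 13:15–13:30, 17:30–19:45.
Viktor ∩ Alice ∩ Nikolai ∩ Sofia: 19:15–19:45.
Viktor ∩ Alice ∩ Nikolai ∩ Sofia ∩ Emeka: (none).
No common window.

0 minutes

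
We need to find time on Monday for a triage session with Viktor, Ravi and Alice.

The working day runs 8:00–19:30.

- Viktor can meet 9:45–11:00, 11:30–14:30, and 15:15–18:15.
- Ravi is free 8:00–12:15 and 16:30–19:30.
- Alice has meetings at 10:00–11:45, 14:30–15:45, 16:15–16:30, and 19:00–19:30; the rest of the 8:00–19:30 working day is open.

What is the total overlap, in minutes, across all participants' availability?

Alice free within 08:00–19:30: 08:00–10:00, 11:45–14:30, 15:45–16:15, 16:30–19:00.
Viktor ∩ Ravi: 09:45–11:00, 11:30–12:15, 16:30–18:15.
Viktor ∩ Ravi ∩ Alice: 09:45–10:00, 11:45–12:15, 16:30–18:15.
Total common minutes: 15 + 30 + 105 = 150.

150 minutes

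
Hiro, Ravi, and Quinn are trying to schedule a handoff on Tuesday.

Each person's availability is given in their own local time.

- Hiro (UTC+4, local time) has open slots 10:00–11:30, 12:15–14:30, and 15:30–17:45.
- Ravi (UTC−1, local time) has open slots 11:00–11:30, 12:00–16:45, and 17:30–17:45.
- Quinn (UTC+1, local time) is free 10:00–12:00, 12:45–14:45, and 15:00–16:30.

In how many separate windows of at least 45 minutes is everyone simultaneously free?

Hiro → UTC: 06:00–07:30, 08:15–10:30, 11:30–13:45.
Ravi → UTC: 12:00–12:30, 13:00–17:45, 18:30–18:45.
Quinn → UTC: 09:00–11:00, 11:45–13:45, 14:00–15:30.
Hiro ∩ Ravi: 12:00–12:30, 13:00–13:45.
Hiro ∩ Ravi ∩ Quinn: 12:00–12:30, 13:00–13:45.
Windows ≥ 45 min: 13:00–13:45.
That's 1 window.

1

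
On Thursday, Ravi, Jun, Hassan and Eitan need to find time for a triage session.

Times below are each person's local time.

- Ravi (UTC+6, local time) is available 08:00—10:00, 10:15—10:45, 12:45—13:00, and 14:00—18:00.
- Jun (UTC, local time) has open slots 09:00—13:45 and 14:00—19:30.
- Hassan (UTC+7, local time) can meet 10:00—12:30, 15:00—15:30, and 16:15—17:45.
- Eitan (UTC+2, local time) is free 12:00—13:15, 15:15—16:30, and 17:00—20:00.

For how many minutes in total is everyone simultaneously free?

Ravi → UTC: 02:00–04:00, 04:15–04:45, 06:45–07:00, 08:00–12:00.
Jun → UTC: 09:00–13:45, 14:00–19:30.
Hassan → UTC: 03:00–05:30, 08:00–08:30, 09:15–10:45.
Eitan → UTC: 10:00–11:15, 13:15–14:30, 15:00–18:00.
Ravi ∩ Jun: 09:00–12:00.
Ravi ∩ Jun ∩ Hassan: 09:15–10:45.
Ravi ∩ Jun ∩ Hassan ∩ Eitan: 10:00–10:45.
Total common minutes: 45.

45 minutes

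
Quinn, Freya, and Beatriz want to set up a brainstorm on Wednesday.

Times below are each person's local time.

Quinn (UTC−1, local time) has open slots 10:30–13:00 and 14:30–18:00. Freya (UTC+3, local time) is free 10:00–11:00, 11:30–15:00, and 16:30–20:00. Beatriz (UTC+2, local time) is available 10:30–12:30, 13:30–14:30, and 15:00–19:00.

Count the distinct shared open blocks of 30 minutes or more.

Quinn → UTC: 11:30–14:00, 15:30–19:00.
Freya → UTC: 07:00–08:00, 08:30–12:00, 13:30–17:00.
Beatriz → UTC: 08:30–10:30, 11:30–12:30, 13:00–17:00.
Quinn ∩ Freya: 11:30–12:00, 13:30–14:00, 15:30–17:00.
Quinn ∩ Freya ∩ Beatriz: 11:30–12:00, 13:30–14:00, 15:30–17:00.
Windows ≥ 30 min: 11:30–12:00, 13:30–14:00, 15:30–17:00.
That's 3 windows.

3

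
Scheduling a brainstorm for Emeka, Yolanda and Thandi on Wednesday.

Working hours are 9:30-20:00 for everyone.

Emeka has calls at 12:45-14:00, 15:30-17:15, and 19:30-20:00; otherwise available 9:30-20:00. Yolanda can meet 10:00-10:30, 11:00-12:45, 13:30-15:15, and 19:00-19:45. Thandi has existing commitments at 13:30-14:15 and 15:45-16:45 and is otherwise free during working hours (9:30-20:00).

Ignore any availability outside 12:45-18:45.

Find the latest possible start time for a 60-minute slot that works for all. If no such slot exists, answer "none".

Emeka free within 09:30–20:00: 09:30–12:45, 14:00–15:30, 17:15–19:30.
Thandi free within 09:30–20:00: 09:30–13:30, 14:15–15:45, 16:45–20:00.
Emeka ∩ Yolanda: 10:00–10:30, 11:00–12:45, 14:00–15:15, 19:00–19:30.
Emeka ∩ Yolanda ∩ Thandi: 10:00–10:30, 11:00–12:45, 14:15–15:15, 19:00–19:30.
Restricted to 12:45–18:45: 14:15–15:15.
Windows ≥ 60 min: 14:15–15:15.
Latest start in the last window 14:15–15:15 is 15:15 − 60 min = 14:15.

14:15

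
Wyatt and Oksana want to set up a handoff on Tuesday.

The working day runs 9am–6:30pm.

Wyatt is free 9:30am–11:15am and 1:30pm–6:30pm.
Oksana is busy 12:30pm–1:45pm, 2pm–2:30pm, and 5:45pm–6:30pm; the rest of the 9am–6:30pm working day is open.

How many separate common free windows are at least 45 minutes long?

2

Oksana free within 09:00–18:30: 09:00–12:30, 13:45–14:00, 14:30–17:45.
Wyatt ∩ Oksana: 09:30–11:15, 13:45–14:00, 14:30–17:45.
Windows ≥ 45 min: 09:30–11:15, 14:30–17:45.
That's 2 windows.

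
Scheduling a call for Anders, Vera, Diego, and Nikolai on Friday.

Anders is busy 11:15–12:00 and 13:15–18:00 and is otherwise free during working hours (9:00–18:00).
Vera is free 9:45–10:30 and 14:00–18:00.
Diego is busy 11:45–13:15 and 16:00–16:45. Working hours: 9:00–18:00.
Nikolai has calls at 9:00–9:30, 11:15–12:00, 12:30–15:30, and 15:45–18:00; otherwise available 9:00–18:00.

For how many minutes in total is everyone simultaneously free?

45 minutes

Anders free within 09:00–18:00: 09:00–11:15, 12:00–13:15.
Diego free within 09:00–18:00: 09:00–11:45, 13:15–16:00, 16:45–18:00.
Nikolai free within 09:00–18:00: 09:30–11:15, 12:00–12:30, 15:30–15:45.
Anders ∩ Vera: 09:45–10:30.
Anders ∩ Vera ∩ Diego: 09:45–10:30.
Anders ∩ Vera ∩ Diego ∩ Nikolai: 09:45–10:30.
Total common minutes: 45.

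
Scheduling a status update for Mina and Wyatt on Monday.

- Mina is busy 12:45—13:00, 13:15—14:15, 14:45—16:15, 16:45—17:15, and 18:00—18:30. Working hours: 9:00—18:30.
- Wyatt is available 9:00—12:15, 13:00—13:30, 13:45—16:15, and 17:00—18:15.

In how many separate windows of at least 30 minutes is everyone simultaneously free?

3

Mina free within 09:00–18:30: 09:00–12:45, 13:00–13:15, 14:15–14:45, 16:15–16:45, 17:15–18:00.
Mina ∩ Wyatt: 09:00–12:15, 13:00–13:15, 14:15–14:45, 17:15–18:00.
Windows ≥ 30 min: 09:00–12:15, 14:15–14:45, 17:15–18:00.
That's 3 windows.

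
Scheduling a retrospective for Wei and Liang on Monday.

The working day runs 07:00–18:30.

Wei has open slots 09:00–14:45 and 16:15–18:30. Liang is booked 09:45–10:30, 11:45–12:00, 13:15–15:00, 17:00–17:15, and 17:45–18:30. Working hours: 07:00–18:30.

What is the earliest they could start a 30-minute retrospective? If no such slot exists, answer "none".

09:00

Liang free within 07:00–18:30: 07:00–09:45, 10:30–11:45, 12:00–13:15, 15:00–17:00, 17:15–17:45.
Wei ∩ Liang: 09:00–09:45, 10:30–11:45, 12:00–13:15, 16:15–17:00, 17:15–17:45.
Windows ≥ 30 min: 09:00–09:45, 10:30–11:45, 12:00–13:15, 16:15–17:00, 17:15–17:45.
Earliest such window starts at 09:00.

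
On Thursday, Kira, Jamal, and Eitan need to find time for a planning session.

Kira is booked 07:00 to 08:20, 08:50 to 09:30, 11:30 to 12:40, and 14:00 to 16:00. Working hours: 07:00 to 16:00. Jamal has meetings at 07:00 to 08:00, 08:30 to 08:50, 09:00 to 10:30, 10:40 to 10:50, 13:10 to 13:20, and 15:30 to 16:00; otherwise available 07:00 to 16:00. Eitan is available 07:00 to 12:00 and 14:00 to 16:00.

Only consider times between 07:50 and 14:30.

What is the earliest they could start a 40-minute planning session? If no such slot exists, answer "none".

10:50

Kira free within 07:00–16:00: 08:20–08:50, 09:30–11:30, 12:40–14:00.
Jamal free within 07:00–16:00: 08:00–08:30, 08:50–09:00, 10:30–10:40, 10:50–13:10, 13:20–15:30.
Kira ∩ Jamal: 08:20–08:30, 10:30–10:40, 10:50–11:30, 12:40–13:10, 13:20–14:00.
Kira ∩ Jamal ∩ Eitan: 08:20–08:30, 10:30–10:40, 10:50–11:30.
Restricted to 07:50–14:30: 08:20–08:30, 10:30–10:40, 10:50–11:30.
Windows ≥ 40 min: 10:50–11:30.
Earliest such window starts at 10:50.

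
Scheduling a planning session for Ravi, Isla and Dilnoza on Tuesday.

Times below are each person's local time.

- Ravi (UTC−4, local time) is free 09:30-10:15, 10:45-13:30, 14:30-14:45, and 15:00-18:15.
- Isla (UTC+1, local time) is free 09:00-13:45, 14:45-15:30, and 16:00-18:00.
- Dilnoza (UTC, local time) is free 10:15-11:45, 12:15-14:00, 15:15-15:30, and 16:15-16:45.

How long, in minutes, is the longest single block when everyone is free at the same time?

30 minutes

Ravi → UTC: 13:30–14:15, 14:45–17:30, 18:30–18:45, 19:00–22:15.
Isla → UTC: 08:00–12:45, 13:45–14:30, 15:00–17:00.
Dilnoza → UTC: 10:15–11:45, 12:15–14:00, 15:15–15:30, 16:15–16:45.
Ravi ∩ Isla: 13:45–14:15, 15:00–17:00.
Ravi ∩ Isla ∩ Dilnoza: 13:45–14:00, 15:15–15:30, 16:15–16:45.
Common window lengths: 15, 15, 30 min; longest is 30.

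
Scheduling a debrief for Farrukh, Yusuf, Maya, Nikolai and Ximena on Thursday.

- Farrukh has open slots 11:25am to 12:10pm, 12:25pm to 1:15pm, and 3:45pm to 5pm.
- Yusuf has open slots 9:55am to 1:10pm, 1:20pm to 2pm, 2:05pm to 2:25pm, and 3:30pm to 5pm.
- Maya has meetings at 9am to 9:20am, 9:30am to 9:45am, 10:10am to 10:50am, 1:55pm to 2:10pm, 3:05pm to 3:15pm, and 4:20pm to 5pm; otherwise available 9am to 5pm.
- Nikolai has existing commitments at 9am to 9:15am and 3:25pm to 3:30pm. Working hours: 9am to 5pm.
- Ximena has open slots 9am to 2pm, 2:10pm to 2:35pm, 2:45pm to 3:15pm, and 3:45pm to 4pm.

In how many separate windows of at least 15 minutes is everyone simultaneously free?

3

Maya free within 09:00–17:00: 09:20–09:30, 09:45–10:10, 10:50–13:55, 14:10–15:05, 15:15–16:20.
Nikolai free within 09:00–17:00: 09:15–15:25, 15:30–17:00.
Farrukh ∩ Yusuf: 11:25–12:10, 12:25–13:10, 15:45–17:00.
Farrukh ∩ Yusuf ∩ Maya: 11:25–12:10, 12:25–13:10, 15:45–16:20.
Farrukh ∩ Yusuf ∩ Maya ∩ Nikolai: 11:25–12:10, 12:25–13:10, 15:45–16:20.
Farrukh ∩ Yusuf ∩ Maya ∩ Nikolai ∩ Ximena: 11:25–12:10, 12:25–13:10, 15:45–16:00.
Windows ≥ 15 min: 11:25–12:10, 12:25–13:10, 15:45–16:00.
That's 3 windows.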